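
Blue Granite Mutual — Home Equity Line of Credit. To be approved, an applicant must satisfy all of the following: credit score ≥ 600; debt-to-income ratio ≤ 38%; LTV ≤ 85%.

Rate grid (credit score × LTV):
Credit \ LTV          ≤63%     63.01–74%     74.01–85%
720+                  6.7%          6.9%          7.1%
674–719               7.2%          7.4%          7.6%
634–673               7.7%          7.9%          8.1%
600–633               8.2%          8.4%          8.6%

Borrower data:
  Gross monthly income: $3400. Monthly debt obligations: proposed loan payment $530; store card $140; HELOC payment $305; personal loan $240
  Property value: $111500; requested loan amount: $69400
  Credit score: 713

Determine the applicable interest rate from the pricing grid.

7.2%

Credit score 713 ≥ 600; Total monthly debts = (530 + 140 + 305 + 240) = 1,215. DTI = 1,215/3,400 = 35.7% ≤ 38%
LTV: 69,400 ÷ 111,500 = 62.2%, within 85% cap
Score 713 is in the 674–719 band; LTV 62.2% is in the ≤63% band → 7.2%.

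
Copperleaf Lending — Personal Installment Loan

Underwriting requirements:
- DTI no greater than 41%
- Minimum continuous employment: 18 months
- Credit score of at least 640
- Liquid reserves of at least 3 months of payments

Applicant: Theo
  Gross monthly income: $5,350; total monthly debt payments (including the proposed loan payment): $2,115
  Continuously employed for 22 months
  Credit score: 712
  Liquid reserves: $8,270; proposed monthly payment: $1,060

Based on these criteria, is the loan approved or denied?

Approved

Debt-to-income = 2,115/5,350 = 39.5% — meets 41% limit
Employment 22 ≥ 18 months
Credit score 712 ≥ 640 (meets)
Liquid reserves cover 8,270/1,060 = 7.8 months — ≥ 3 required
All criteria satisfied.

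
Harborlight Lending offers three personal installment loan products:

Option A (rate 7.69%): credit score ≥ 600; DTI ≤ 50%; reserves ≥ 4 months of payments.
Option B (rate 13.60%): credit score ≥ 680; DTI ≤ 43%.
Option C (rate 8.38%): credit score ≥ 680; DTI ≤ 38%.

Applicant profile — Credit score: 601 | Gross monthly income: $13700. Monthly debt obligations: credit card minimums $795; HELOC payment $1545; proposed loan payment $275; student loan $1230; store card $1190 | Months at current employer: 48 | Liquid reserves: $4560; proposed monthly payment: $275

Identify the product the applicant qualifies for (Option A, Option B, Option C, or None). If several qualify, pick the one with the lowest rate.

Option A

Total debts = (795 + 1,545 + 275 + 1,230 + 1,190) = 5,035; DTI = 5,035/13,700 = 36.8%.
Reserves = 4,560/275 = 16.6 months.
Option A: score 601 ≥ 600; DTI 36.8% ≤ 50%; reserves 16.6 ≥ 4 mo → qualifies.
Option B: score 601 < 680; DTI 36.8% ≤ 43% → does not qualify.
Option C: score 601 < 680; DTI 36.8% ≤ 38% → does not qualify.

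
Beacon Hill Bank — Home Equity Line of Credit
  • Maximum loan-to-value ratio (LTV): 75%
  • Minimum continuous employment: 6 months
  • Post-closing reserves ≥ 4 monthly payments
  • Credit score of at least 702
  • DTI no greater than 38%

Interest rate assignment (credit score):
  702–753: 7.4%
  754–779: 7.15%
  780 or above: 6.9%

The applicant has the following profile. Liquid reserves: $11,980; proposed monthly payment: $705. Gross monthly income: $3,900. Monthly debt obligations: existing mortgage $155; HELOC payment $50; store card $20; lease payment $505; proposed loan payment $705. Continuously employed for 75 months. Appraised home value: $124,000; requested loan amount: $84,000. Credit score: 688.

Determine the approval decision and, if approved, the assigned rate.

Denied

Credit score 688 < 702 (below minimum)
Employment 75 ≥ 6 months
LTV = 84,000/124,000 = 67.7% ≤ 75%
Total monthly debts = (155 + 50 + 20 + 505 + 705) = 1,435. Debt-to-income = 1,435/3,900 = 36.8% — meets 38% limit
Reserves: 11,980 ÷ 705 = 17.0 months (meets 4-month minimum)
Not all requirements met → denied.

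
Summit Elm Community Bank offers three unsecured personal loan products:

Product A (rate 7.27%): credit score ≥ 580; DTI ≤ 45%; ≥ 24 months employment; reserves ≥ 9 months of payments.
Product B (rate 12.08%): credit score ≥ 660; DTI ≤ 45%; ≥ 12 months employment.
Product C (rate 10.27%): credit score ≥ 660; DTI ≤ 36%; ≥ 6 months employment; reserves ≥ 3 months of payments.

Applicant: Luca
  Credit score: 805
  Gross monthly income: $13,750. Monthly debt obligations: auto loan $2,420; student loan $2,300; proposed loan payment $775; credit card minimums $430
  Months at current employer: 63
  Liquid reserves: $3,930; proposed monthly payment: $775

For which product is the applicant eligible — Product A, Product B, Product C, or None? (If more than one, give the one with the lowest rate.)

Total debts = (2,420 + 2,300 + 775 + 430) = 5,925; DTI = 5,925/13,750 = 43.1%.
Reserves = 3,930/775 = 5.1 months.
Product A: score 805 ≥ 580; DTI 43.1% ≤ 45%; employment 63 ≥ 24 mo; reserves 5.1 < 9 mo → does not qualify.
Product B: score 805 ≥ 660; DTI 43.1% ≤ 45%; employment 63 ≥ 12 mo → qualifies.
Product C: score 805 ≥ 660; DTI 43.1% > 36%; employment 63 ≥ 6 mo; reserves 5.1 ≥ 3 mo → does not qualify.

Product B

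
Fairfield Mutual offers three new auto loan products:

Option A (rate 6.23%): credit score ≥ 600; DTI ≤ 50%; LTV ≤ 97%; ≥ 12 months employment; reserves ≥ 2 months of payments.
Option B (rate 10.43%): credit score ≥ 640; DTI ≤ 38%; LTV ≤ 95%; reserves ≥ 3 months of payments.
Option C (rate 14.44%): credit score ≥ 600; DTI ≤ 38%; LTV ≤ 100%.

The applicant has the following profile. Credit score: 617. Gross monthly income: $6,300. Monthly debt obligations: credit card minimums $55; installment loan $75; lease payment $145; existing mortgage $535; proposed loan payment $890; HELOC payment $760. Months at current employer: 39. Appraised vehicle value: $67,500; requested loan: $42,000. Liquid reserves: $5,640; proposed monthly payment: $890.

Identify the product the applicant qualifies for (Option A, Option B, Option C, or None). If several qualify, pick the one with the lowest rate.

Total debts = (55 + 75 + 145 + 535 + 890 + 760) = 2,460; DTI = 2,460/6,300 = 39%.
LTV = 42,000/67,500 = 62.2%.
Reserves = 5,640/890 = 6.3 months.
Option A: score 617 ≥ 600; DTI 39% ≤ 50%; LTV 62.2% ≤ 97%; employment 39 ≥ 12 mo; reserves 6.3 ≥ 2 mo → qualifies.
Option B: score 617 < 640; DTI 39% > 38%; LTV 62.2% ≤ 95%; reserves 6.3 ≥ 3 mo → does not qualify.
Option C: score 617 ≥ 600; DTI 39% > 38%; LTV 62.2% ≤ 100% → does not qualify.

Option A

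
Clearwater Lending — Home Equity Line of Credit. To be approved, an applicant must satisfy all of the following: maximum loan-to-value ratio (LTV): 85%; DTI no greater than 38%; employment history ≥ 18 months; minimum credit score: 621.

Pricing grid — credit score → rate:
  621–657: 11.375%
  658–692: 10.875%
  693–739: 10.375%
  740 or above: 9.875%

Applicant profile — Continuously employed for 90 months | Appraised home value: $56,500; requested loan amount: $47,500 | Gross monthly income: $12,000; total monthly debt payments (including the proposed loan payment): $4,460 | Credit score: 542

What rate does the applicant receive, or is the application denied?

Credit score 542 < 621 (below minimum)
Loan-to-value = 47,500/56,500 = 84.1% — pass (85% max)
Employment 90 ≥ 18 months
DTI: 4,460 ÷ 12,000 = 37.2%, within the 38% cap
Not all requirements met → denied.

Denied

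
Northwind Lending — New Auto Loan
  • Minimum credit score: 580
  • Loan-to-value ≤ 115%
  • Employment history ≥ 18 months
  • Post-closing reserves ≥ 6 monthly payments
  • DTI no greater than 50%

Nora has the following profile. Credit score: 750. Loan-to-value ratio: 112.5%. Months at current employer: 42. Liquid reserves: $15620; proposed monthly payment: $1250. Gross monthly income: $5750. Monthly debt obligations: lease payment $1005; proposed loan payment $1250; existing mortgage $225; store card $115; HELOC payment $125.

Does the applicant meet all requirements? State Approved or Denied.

Credit score 750 ≥ 580 (meets)
LTV 112.5% — within 115%
Employment 42 ≥ 18 months
Reserves: 15,620 ÷ 1,250 = 12.5 months (meets 6-month minimum)
Total monthly debts = (1,005 + 1,250 + 225 + 115 + 125) = 2,720. Debt-to-income = 2,720/5,750 = 47.3% — meets 50% limit
All criteria satisfied.

Approved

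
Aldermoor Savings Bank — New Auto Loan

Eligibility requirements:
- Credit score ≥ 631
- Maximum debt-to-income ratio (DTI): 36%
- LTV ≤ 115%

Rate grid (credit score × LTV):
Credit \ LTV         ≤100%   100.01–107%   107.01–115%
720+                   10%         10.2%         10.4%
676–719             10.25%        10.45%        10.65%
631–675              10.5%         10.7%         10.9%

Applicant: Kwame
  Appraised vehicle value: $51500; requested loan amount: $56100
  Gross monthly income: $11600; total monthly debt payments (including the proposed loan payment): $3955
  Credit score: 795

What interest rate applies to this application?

10.4%

Credit score 795 ≥ 631; DTI = 3,955/11,600 = 34.1% ≤ 36%
LTV = 56,100/51,500 = 108.9% ≤ 115%
Row: 795 falls in 720+. Column: 108.9% falls in 107.01–115%. Rate = 10.4%.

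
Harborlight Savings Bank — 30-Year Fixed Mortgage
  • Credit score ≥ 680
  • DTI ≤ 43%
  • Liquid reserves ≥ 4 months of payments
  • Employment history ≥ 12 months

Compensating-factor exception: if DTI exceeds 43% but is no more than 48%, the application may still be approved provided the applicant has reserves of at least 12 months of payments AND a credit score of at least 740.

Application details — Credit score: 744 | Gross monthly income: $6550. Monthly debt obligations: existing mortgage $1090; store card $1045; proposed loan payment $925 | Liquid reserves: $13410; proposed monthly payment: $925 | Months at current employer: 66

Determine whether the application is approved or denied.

Approved

Credit score 744 ≥ 680 (meets base)
Total debts = (1,090 + 1,045 + 925) = 3,060. DTI = 3,060/6,550 = 46.7% > 43% — standard DTI limit exceeded.
Reserves = 13,410/925 = 14.5 months ≥ 4
Employment 66 ≥ 12 months
DTI 46.7% is within the 43%–48% exception band; checking compensating factors.
Reserves 14.5 ≥ 12 months; credit score 744 ≥ 740.
Both override conditions satisfied; DTI exception granted.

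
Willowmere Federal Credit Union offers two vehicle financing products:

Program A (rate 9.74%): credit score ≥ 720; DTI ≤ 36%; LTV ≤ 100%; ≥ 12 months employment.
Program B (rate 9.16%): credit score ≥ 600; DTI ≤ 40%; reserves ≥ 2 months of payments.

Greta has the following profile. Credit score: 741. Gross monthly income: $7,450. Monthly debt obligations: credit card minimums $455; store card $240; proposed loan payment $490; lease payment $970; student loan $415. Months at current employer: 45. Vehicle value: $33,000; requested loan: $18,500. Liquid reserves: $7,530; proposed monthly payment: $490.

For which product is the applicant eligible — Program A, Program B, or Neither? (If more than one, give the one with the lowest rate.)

Total debts = (455 + 240 + 490 + 970 + 415) = 2,570; DTI = 2,570/7,450 = 34.5%.
LTV = 18,500/33,000 = 56.1%.
Reserves = 7,530/490 = 15.4 months.
Program A: score 741 ≥ 720; DTI 34.5% ≤ 36%; LTV 56.1% ≤ 100%; employment 45 ≥ 12 mo → qualifies.
Program B: score 741 ≥ 600; DTI 34.5% ≤ 40%; reserves 15.4 ≥ 2 mo → qualifies.
Qualifying: Program A, Program B. Lowest rate is 9.16% → Program B.

Program B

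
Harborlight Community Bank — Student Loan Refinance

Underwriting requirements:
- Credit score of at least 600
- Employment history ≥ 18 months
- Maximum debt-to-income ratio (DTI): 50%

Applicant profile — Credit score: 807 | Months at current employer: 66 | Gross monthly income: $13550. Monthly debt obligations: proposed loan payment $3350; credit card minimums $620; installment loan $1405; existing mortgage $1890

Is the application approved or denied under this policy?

Credit score 807 ≥ 600 (meets)
Employment 66 ≥ 18 months
Total monthly debts = (3,350 + 620 + 1,405 + 1,890) = 7,265. Debt-to-income = 7,265/13,550 = 53.6% — over 50% limit
Fails on DTI.

Denied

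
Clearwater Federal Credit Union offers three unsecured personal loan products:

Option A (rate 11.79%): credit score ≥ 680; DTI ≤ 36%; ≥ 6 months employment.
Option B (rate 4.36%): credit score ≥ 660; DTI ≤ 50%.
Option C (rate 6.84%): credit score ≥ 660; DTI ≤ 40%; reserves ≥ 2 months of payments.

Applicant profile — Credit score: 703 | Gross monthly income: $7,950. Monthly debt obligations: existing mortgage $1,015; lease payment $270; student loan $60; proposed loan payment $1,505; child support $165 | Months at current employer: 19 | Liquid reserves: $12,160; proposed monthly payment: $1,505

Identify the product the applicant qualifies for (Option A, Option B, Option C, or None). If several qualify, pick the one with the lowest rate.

Option B

Total debts = (1,015 + 270 + 60 + 1,505 + 165) = 3,015; DTI = 3,015/7,950 = 37.9%.
Reserves = 12,160/1,505 = 8.1 months.
Option A: score 703 ≥ 680; DTI 37.9% > 36%; employment 19 ≥ 6 mo → does not qualify.
Option B: score 703 ≥ 660; DTI 37.9% ≤ 50% → qualifies.
Option C: score 703 ≥ 660; DTI 37.9% ≤ 40%; reserves 8.1 ≥ 2 mo → qualifies.
Qualifying: Option B, Option C. Lowest rate is 4.36% → Option B.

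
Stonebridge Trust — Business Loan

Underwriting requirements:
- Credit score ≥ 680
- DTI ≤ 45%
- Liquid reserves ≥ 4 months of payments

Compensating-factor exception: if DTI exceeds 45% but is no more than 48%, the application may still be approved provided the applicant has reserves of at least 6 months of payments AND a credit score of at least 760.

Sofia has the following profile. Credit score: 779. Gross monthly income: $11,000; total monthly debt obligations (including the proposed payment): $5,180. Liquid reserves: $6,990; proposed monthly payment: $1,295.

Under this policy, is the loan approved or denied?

Credit score 779 ≥ 680 (meets base)
DTI = 5,180/11,000 = 47.1% > 45% — standard DTI limit exceeded.
Reserves = 6,990/1,295 = 5.4 months ≥ 4
DTI 47.1% is within the 45%–48% exception band; checking compensating factors.
Override check — reserves: 5.4 mo (short of 6); score: 779 (ok).
Override conditions not both satisfied; exception does not apply.

Denied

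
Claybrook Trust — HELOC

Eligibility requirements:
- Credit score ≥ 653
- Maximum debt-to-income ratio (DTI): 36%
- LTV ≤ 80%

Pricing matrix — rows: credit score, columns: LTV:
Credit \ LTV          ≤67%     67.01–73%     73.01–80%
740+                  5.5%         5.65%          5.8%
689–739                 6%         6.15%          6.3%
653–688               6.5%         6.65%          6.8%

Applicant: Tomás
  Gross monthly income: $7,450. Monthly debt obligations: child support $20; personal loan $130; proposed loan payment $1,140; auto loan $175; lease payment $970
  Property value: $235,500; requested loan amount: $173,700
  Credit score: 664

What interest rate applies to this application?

Credit score 664 ≥ 653; Total monthly debts = (20 + 130 + 1,140 + 175 + 970) = 2,435. DTI: 2,435 ÷ 7,450 = 32.7%, within the 36% cap
LTV: 173,700 ÷ 235,500 = 73.8%, within 80% cap
Credit 664 → row 653–688; LTV 73.8% → column 73.01–80%. Grid cell → 6.8%.

6.8%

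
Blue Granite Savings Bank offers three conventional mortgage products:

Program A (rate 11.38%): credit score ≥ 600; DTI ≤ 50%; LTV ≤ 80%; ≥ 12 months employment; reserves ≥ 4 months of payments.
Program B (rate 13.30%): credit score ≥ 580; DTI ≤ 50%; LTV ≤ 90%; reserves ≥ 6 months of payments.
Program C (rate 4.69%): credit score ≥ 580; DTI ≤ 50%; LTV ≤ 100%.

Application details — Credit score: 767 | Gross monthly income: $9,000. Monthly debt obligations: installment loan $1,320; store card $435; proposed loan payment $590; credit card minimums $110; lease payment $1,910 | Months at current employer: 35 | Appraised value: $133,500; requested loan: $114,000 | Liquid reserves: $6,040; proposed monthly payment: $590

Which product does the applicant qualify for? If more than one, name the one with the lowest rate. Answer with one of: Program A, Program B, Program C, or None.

Total debts = (1,320 + 435 + 590 + 110 + 1,910) = 4,365; DTI = 4,365/9,000 = 48.5%.
LTV = 114,000/133,500 = 85.4%.
Reserves = 6,040/590 = 10.2 months.
Program A: score 767 ≥ 600; DTI 48.5% ≤ 50%; LTV 85.4% > 80%; employment 35 ≥ 12 mo; reserves 10.2 ≥ 4 mo → does not qualify.
Program B: score 767 ≥ 580; DTI 48.5% ≤ 50%; LTV 85.4% ≤ 90%; reserves 10.2 ≥ 6 mo → qualifies.
Program C: score 767 ≥ 580; DTI 48.5% ≤ 50%; LTV 85.4% ≤ 100% → qualifies.
Qualifying: Program B, Program C. Lowest rate is 4.69% → Program C.

Program C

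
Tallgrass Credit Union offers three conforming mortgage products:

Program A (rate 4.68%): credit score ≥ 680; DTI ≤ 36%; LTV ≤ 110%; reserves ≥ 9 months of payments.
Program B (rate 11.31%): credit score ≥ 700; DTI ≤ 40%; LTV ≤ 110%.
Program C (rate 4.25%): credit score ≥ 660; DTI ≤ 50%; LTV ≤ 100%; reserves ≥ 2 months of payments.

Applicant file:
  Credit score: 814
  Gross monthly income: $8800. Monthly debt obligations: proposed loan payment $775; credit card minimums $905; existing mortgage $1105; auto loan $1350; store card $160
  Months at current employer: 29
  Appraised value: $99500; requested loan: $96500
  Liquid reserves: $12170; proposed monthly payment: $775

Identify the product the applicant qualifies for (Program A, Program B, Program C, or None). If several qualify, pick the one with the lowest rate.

Program C

Total debts = (775 + 905 + 1,105 + 1,350 + 160) = 4,295; DTI = 4,295/8,800 = 48.8%.
LTV = 96,500/99,500 = 97%.
Reserves = 12,170/775 = 15.7 months.
Program A: score 814 ≥ 680; DTI 48.8% > 36%; LTV 97% ≤ 110%; reserves 15.7 ≥ 9 mo → does not qualify.
Program B: score 814 ≥ 700; DTI 48.8% > 40%; LTV 97% ≤ 110% → does not qualify.
Program C: score 814 ≥ 660; DTI 48.8% ≤ 50%; LTV 97% ≤ 100%; reserves 15.7 ≥ 2 mo → qualifies.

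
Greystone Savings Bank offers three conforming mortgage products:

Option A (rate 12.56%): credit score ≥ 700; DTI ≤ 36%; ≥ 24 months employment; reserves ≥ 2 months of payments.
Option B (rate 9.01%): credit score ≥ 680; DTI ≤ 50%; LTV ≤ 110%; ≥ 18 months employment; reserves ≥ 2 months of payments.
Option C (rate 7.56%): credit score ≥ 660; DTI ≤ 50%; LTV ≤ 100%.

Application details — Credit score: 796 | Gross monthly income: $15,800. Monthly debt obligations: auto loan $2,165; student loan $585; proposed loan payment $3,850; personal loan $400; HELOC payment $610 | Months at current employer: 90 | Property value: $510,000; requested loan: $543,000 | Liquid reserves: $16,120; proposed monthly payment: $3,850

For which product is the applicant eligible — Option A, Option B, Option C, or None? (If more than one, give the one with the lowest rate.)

Total debts = (2,165 + 585 + 3,850 + 400 + 610) = 7,610; DTI = 7,610/15,800 = 48.2%.
LTV = 543,000/510,000 = 106.5%.
Reserves = 16,120/3,850 = 4.2 months.
Option A: score 796 ≥ 700; DTI 48.2% > 36%; employment 90 ≥ 24 mo; reserves 4.2 ≥ 2 mo → does not qualify.
Option B: score 796 ≥ 680; DTI 48.2% ≤ 50%; LTV 106.5% ≤ 110%; employment 90 ≥ 18 mo; reserves 4.2 ≥ 2 mo → qualifies.
Option C: score 796 ≥ 660; DTI 48.2% ≤ 50%; LTV 106.5% > 100% → does not qualify.

Option B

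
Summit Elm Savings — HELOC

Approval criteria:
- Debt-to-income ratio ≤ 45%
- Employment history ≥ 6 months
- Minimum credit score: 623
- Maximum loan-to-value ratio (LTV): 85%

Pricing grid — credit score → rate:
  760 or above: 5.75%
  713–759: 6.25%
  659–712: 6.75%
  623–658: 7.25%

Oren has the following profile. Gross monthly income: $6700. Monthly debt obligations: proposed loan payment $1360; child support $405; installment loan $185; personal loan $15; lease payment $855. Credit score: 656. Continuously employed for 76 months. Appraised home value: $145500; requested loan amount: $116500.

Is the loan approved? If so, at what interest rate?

Credit score 656 ≥ 623 (meets minimum)
Total monthly debts = (1,360 + 405 + 185 + 15 + 855) = 2,820. DTI: 2,820 ÷ 6,700 = 42.1%, within the 45% cap
LTV: 116,500 ÷ 145,500 = 80.1%, within 85% cap
Employment 76 ≥ 6 months
All requirements met. Score 656 falls in the 623–658 tier → 7.25%.

Approved at 7.25%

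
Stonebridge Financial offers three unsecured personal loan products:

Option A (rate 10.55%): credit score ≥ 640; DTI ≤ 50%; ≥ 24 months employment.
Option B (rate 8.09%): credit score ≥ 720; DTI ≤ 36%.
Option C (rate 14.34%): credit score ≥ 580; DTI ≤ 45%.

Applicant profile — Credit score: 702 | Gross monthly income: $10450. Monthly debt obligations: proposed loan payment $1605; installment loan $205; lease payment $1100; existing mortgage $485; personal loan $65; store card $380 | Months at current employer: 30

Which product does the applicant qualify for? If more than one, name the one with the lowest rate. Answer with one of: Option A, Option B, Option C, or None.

Option A

Total debts = (1,605 + 205 + 1,100 + 485 + 65 + 380) = 3,840; DTI = 3,840/10,450 = 36.7%.
Option A: score 702 ≥ 640; DTI 36.7% ≤ 50%; employment 30 ≥ 24 mo → qualifies.
Option B: score 702 < 720; DTI 36.7% > 36% → does not qualify.
Option C: score 702 ≥ 580; DTI 36.7% ≤ 45% → qualifies.
Qualifying: Option A, Option C. Lowest rate is 10.55% → Option A.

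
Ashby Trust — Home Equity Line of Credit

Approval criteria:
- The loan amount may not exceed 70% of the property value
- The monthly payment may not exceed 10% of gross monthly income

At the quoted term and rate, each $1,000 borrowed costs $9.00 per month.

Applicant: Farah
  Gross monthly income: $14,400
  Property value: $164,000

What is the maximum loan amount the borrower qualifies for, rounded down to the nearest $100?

Payment cap: 10% × $14,400 = $1,440/month.
At $9.00 per $1,000, that supports 1,440/9.00 × 1,000 ≈ $160,000 → $160,000.
LTV cap: 70% × $164,000 = $114,800 → $114,800.
Binding constraint: loan-to-value.

$114,800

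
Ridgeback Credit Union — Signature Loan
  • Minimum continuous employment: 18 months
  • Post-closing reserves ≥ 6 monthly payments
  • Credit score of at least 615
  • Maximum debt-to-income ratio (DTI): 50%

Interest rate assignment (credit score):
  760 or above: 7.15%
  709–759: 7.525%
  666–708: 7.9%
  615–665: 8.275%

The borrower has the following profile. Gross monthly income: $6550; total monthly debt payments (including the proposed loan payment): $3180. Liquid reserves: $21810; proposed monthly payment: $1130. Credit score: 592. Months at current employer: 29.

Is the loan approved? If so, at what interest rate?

Denied

Credit score 592 < 615 (below minimum)
DTI = 3,180/6,550 = 48.5% ≤ 50%
Employment 29 ≥ 18 months
Reserves = 21,810/1,130 = 19.3 months ≥ 6
Not all requirements met → denied.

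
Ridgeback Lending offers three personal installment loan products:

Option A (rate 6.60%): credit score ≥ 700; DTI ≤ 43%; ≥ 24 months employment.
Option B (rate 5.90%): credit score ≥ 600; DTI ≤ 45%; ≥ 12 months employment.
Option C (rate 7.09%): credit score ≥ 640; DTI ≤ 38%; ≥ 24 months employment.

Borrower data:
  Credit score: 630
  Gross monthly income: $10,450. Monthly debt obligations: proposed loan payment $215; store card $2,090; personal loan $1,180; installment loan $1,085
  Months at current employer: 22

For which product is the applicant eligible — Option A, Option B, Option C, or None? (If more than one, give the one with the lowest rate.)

Total debts = (215 + 2,090 + 1,180 + 1,085) = 4,570; DTI = 4,570/10,450 = 43.7%.
Option A: score 630 < 700; DTI 43.7% > 43%; employment 22 < 24 mo → does not qualify.
Option B: score 630 ≥ 600; DTI 43.7% ≤ 45%; employment 22 ≥ 12 mo → qualifies.
Option C: score 630 < 640; DTI 43.7% > 38%; employment 22 < 24 mo → does not qualify.

Option B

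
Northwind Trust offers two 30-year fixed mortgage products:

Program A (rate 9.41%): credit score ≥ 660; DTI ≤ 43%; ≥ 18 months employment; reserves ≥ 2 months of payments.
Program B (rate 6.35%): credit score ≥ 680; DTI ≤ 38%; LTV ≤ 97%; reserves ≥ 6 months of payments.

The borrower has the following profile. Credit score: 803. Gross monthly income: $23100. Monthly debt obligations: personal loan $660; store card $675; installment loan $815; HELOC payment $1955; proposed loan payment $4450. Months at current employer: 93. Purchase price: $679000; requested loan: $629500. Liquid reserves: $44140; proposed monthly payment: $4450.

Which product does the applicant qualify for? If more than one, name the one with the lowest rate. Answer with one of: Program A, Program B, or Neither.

Total debts = (660 + 675 + 815 + 1,955 + 4,450) = 8,555; DTI = 8,555/23,100 = 37%.
LTV = 629,500/679,000 = 92.7%.
Reserves = 44,140/4,450 = 9.9 months.
Program A: score 803 ≥ 660; DTI 37% ≤ 43%; employment 93 ≥ 18 mo; reserves 9.9 ≥ 2 mo → qualifies.
Program B: score 803 ≥ 680; DTI 37% ≤ 38%; LTV 92.7% ≤ 97%; reserves 9.9 ≥ 6 mo → qualifies.
Qualifying: Program A, Program B. Lowest rate is 6.35% → Program B.

Program B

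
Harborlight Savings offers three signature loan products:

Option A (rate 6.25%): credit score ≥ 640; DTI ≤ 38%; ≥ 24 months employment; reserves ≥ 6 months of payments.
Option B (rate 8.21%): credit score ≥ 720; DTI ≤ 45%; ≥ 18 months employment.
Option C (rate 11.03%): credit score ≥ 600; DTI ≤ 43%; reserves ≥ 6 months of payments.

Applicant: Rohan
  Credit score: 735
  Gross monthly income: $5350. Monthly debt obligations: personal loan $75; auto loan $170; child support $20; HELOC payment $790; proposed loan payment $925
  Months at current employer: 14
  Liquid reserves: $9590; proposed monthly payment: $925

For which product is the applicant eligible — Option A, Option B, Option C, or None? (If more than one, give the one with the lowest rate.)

Total debts = (75 + 170 + 20 + 790 + 925) = 1,980; DTI = 1,980/5,350 = 37%.
Reserves = 9,590/925 = 10.4 months.
Option A: score 735 ≥ 640; DTI 37% ≤ 38%; employment 14 < 24 mo; reserves 10.4 ≥ 6 mo → does not qualify.
Option B: score 735 ≥ 720; DTI 37% ≤ 45%; employment 14 < 18 mo → does not qualify.
Option C: score 735 ≥ 600; DTI 37% ≤ 43%; reserves 10.4 ≥ 6 mo → qualifies.

Option C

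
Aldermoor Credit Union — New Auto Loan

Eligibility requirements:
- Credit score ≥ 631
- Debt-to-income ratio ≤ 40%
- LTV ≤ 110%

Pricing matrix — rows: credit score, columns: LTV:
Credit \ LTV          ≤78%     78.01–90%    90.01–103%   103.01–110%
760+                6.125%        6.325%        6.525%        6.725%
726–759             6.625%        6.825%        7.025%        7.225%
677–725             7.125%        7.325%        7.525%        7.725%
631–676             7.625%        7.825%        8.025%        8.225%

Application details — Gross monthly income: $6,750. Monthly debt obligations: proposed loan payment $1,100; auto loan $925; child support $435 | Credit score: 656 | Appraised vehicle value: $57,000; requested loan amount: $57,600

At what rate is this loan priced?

8.025%

Credit score 656 ≥ 631; Total monthly debts = (1,100 + 925 + 435) = 2,460. DTI: 2,460 ÷ 6,750 = 36.4%, within the 40% cap
LTV = 57,600/57,000 = 101.1% ≤ 110%
Row: 656 falls in 631–676. Column: 101.1% falls in 90.01–103%. Rate = 8.025%.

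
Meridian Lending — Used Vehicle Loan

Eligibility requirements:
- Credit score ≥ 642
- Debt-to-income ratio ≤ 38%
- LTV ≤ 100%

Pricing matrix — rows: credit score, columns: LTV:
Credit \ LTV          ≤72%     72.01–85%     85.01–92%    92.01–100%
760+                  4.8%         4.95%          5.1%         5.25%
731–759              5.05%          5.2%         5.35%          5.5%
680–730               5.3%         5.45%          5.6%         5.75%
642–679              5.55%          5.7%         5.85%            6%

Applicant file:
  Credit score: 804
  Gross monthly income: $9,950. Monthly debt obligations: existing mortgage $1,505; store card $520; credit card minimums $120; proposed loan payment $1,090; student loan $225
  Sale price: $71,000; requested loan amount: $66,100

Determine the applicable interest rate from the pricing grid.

5.25%

Credit score 804 ≥ 642; Total monthly debts = (1,505 + 520 + 120 + 1,090 + 225) = 3,460. Debt-to-income = 3,460/9,950 = 34.8% — meets 38% limit
LTV: 66,100 ÷ 71,000 = 93.1%, within 100% cap
Row: 804 falls in 760+. Column: 93.1% falls in 92.01–100%. Rate = 5.25%.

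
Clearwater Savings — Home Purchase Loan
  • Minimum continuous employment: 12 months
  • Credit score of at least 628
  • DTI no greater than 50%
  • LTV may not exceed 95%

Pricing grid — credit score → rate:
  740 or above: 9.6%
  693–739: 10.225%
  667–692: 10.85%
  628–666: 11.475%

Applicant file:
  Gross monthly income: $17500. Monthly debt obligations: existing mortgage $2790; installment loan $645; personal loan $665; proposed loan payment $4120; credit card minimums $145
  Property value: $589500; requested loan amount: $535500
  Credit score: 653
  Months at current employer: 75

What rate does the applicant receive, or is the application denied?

Credit score 653 ≥ 628 (meets minimum)
Total monthly debts = (2,790 + 645 + 665 + 4,120 + 145) = 8,365. DTI = 8,365/17,500 = 47.8% ≤ 50%
Employment 75 ≥ 12 months
LTV = 535,500/589,500 = 90.8% ≤ 95%
All requirements met. Score 653 falls in the 628–666 tier → 11.475%.

Approved at 11.475%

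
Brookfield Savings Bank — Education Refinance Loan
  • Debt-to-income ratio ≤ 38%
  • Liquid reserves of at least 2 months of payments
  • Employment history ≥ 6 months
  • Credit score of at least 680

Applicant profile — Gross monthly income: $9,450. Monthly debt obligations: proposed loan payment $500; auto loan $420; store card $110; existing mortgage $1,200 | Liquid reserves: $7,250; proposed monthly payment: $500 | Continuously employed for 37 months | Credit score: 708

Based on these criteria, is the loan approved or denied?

Approved

Total monthly debts = (500 + 420 + 110 + 1,200) = 2,230. DTI: 2,230 ÷ 9,450 = 23.6%, within the 38% cap
Reserves = 7,250/500 = 14.5 months ≥ 2
Employment 37 ≥ 6 months
Credit score 708 ≥ 680 (meets)
All criteria satisfied.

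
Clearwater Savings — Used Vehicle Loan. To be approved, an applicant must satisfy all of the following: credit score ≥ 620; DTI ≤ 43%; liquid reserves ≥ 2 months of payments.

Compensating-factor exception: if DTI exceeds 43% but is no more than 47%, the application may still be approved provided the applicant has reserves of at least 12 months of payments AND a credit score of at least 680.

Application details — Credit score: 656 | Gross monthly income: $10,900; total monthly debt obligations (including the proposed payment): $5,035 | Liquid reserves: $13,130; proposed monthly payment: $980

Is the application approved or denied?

Credit score 656 ≥ 620 (meets base)
DTI = 5,035/10,900 = 46.2% > 43% — standard DTI limit exceeded.
Liquid reserves cover 13,130/980 = 13.4 months — ≥ 2 required
DTI 46.2% is within the 43%–47% exception band; checking compensating factors.
Reserves 13.4 ≥ 12 months; credit score 656 < 680.
Compensating-factor requirement not fully met.

Denied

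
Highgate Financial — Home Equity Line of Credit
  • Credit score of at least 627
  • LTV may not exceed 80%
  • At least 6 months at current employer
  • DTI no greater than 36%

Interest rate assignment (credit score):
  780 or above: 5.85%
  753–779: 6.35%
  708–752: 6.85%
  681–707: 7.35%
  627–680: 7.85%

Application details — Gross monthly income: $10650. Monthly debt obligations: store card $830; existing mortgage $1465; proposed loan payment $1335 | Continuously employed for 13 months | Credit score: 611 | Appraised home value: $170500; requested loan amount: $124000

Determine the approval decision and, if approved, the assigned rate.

Denied

Credit score 611 < 627 (below minimum)
LTV: 124,000 ÷ 170,500 = 72.7%, within 80% cap
Total monthly debts = (830 + 1,465 + 1,335) = 3,630. DTI = 3,630/10,650 = 34.1% ≤ 36%
Employment 13 ≥ 6 months
Not all requirements met → denied.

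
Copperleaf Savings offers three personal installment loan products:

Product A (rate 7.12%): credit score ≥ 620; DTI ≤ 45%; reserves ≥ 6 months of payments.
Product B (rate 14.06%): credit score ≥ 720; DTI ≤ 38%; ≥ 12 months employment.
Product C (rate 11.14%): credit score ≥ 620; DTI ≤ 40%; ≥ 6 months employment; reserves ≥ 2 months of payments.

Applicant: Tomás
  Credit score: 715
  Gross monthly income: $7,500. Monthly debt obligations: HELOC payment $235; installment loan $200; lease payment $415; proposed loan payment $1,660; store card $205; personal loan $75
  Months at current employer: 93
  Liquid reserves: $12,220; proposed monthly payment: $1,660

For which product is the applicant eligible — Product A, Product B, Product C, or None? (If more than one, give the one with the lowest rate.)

Total debts = (235 + 200 + 415 + 1,660 + 205 + 75) = 2,790; DTI = 2,790/7,500 = 37.2%.
Reserves = 12,220/1,660 = 7.4 months.
Product A: score 715 ≥ 620; DTI 37.2% ≤ 45%; reserves 7.4 ≥ 6 mo → qualifies.
Product B: score 715 < 720; DTI 37.2% ≤ 38%; employment 93 ≥ 12 mo → does not qualify.
Product C: score 715 ≥ 620; DTI 37.2% ≤ 40%; employment 93 ≥ 6 mo; reserves 7.4 ≥ 2 mo → qualifies.
Qualifying: Product A, Product C. Lowest rate is 7.12% → Product A.

Product A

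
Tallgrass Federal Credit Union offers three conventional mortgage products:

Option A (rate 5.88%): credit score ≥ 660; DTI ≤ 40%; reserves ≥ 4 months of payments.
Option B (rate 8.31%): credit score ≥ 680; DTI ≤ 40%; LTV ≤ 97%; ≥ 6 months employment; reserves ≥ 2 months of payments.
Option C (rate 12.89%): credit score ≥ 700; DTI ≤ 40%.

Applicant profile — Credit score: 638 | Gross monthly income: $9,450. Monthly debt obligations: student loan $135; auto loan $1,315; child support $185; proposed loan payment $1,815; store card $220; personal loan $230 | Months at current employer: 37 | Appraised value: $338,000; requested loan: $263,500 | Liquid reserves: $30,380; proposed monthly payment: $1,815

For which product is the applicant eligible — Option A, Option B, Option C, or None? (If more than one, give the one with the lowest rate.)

None

Total debts = (135 + 1,315 + 185 + 1,815 + 220 + 230) = 3,900; DTI = 3,900/9,450 = 41.3%.
LTV = 263,500/338,000 = 78%.
Reserves = 30,380/1,815 = 16.7 months.
Option A: score 638 < 660; DTI 41.3% > 40%; reserves 16.7 ≥ 4 mo → does not qualify.
Option B: score 638 < 680; DTI 41.3% > 40%; LTV 78% ≤ 97%; employment 37 ≥ 6 mo; reserves 16.7 ≥ 2 mo → does not qualify.
Option C: score 638 < 700; DTI 41.3% > 40% → does not qualify.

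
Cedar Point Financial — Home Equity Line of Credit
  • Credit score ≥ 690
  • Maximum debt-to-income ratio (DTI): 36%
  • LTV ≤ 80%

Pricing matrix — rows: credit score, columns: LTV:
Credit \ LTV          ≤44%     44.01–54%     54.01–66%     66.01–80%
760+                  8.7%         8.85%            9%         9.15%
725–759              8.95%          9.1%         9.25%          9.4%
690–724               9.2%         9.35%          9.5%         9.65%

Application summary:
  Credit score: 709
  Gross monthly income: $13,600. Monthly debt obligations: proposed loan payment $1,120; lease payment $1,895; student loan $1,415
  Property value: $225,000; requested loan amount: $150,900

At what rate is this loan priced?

Credit score 709 ≥ 690; Total monthly debts = (1,120 + 1,895 + 1,415) = 4,430. DTI: 4,430 ÷ 13,600 = 32.6%, within the 36% cap
LTV = 150,900/225,000 = 67.1% ≤ 80%
Row: 709 falls in 690–724. Column: 67.1% falls in 66.01–80%. Rate = 9.65%.

9.65%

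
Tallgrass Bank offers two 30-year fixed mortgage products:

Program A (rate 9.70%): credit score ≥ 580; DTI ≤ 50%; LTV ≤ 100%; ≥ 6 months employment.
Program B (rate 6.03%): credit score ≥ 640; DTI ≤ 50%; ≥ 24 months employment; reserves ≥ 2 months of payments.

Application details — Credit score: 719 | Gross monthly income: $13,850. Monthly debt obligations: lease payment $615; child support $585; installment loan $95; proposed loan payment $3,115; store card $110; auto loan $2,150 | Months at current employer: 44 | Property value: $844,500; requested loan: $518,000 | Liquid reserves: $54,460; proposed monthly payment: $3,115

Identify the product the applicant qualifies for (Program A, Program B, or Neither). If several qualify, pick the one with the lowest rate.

Total debts = (615 + 585 + 95 + 3,115 + 110 + 2,150) = 6,670; DTI = 6,670/13,850 = 48.2%.
LTV = 518,000/844,500 = 61.3%.
Reserves = 54,460/3,115 = 17.5 months.
Program A: score 719 ≥ 580; DTI 48.2% ≤ 50%; LTV 61.3% ≤ 100%; employment 44 ≥ 6 mo → qualifies.
Program B: score 719 ≥ 640; DTI 48.2% ≤ 50%; employment 44 ≥ 24 mo; reserves 17.5 ≥ 2 mo → qualifies.
Qualifying: Program A, Program B. Lowest rate is 6.03% → Program B.

Program B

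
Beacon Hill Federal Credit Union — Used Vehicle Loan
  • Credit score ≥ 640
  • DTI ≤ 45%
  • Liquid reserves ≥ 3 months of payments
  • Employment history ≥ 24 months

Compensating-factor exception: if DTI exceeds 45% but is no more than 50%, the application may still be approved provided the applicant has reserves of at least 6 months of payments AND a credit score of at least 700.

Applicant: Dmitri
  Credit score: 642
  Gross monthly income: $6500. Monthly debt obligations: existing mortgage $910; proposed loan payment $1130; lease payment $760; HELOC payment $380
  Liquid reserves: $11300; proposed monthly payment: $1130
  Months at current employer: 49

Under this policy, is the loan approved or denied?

Credit score 642 ≥ 640 (meets base)
Total debts = (910 + 1,130 + 760 + 380) = 3,180. DTI = 3,180/6,500 = 48.9% > 45% — standard DTI limit exceeded.
Reserves: 11,300 ÷ 1,130 = 10.0 months (meets 3-month minimum)
Employment 49 ≥ 24 months
DTI 48.9% is within the 45%–50% exception band; checking compensating factors.
Reserves 10.0 ≥ 6 months; credit score 642 < 700.
Compensating-factor requirement not fully met.

Denied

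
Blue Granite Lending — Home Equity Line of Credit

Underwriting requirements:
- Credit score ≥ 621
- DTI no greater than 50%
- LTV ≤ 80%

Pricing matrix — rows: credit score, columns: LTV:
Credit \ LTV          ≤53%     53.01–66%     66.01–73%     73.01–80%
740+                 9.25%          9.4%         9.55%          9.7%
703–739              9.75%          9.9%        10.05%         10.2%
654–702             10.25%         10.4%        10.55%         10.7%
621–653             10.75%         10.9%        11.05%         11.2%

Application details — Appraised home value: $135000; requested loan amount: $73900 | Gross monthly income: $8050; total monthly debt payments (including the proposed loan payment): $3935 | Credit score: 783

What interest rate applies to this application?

9.4%

Credit score 783 ≥ 621; Debt-to-income = 3,935/8,050 = 48.9% — meets 50% limit
Loan-to-value = 73,900/135,000 = 54.7% — pass (80% max)
Row: 783 falls in 740+. Column: 54.7% falls in 53.01–66%. Rate = 9.4%.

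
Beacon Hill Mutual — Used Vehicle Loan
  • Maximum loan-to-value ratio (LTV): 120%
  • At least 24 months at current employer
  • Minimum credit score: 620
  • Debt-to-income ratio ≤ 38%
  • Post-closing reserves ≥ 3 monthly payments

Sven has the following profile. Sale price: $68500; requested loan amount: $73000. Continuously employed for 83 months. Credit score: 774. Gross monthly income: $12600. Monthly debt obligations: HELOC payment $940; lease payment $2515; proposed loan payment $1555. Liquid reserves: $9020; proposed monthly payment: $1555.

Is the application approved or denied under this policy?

Loan-to-value = 73,000/68,500 = 106.6% — pass (120% max)
Employment 83 ≥ 24 months
Credit score 774 ≥ 620 (meets)
Total monthly debts = (940 + 2,515 + 1,555) = 5,010. DTI: 5,010 ÷ 12,600 = 39.8%, exceeds the 38% cap
Reserves: 9,020 ÷ 1,555 = 5.8 months (meets 3-month minimum)
Fails on DTI.

Denied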